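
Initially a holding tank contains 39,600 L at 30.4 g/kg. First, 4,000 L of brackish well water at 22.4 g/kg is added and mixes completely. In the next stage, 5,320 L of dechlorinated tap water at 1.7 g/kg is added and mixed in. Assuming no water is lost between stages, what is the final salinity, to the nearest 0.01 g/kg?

26.62 g/kg

By conservation of dissolved salt,
Initial salt = 39,600×30.4 = 1,203,840
After stage 1: salt = 1,203,840 + 4,000×22.4 = 1,293,440; volume = 43,600 L; S = 29.666 g/kg
After stage 2: salt = 1,293,440 + 5,320×1.7 = 1,302,484; volume = 48,920 L
S = 1,302,484 / 48,920 = 26.6248 g/kg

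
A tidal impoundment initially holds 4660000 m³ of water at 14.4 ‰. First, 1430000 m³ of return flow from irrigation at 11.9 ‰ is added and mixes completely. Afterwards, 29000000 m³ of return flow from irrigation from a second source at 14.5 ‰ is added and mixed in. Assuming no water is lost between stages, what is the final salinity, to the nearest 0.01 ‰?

Total salt / total volume:
Initial salt = 4,660,000×14.4 = 67,104,000
After stage 1: salt = 67,104,000 + 1,430,000×11.9 = 84,121,000; volume = 6,090,000 m³; S = 13.813 ‰
After stage 2: salt = 84,121,000 + 29,000,000×14.5 = 504,621,000; volume = 35,090,000 m³
S = 504,621,000 / 35,090,000 = 14.3808 ‰

14.38 ‰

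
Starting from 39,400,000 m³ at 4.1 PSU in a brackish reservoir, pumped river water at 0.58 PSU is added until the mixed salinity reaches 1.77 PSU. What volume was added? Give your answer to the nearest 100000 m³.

Salt balance: 39,400,000×4.1 + V×0.58 = (39,400,000+V)×1.77
161,540,000 + 0.58V = 69,738,000 + 1.77V
91,802,000 = 1.19V
V = 77,144,537.82 m³

77100000 m³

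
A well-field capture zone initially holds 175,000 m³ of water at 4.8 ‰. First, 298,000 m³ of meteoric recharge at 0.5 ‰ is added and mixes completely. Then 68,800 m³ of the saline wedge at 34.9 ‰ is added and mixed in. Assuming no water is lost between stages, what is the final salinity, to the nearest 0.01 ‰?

6.26 ‰

By conservation of dissolved salt,
Initial salt = 175,000×4.8 = 840,000
After stage 1: salt = 840,000 + 298,000×0.5 = 989,000; volume = 473,000 m³; S = 2.091 ‰
After stage 2: salt = 989,000 + 68,800×34.9 = 3,390,120; volume = 541,800 m³
S = 3,390,120 / 541,800 = 6.2571 ‰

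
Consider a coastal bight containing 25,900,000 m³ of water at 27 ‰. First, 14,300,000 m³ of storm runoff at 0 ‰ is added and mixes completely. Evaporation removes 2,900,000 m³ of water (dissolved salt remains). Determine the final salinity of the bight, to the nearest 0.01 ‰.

18.75 ‰

After mixing: salt = 25,900,000×27 + 14,300,000×0 = 699,300,000; volume = 40,200,000 m³
After evaporation: salt unchanged = 699,300,000; volume = 40,200,000 − 2,900,000 = 37,300,000 m³
S = 699,300,000 / 37,300,000 = 18.748 ‰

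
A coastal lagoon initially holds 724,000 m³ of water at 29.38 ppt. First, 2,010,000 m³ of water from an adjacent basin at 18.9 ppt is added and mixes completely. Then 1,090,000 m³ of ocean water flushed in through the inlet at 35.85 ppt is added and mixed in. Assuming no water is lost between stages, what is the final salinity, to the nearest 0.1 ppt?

25.7 ppt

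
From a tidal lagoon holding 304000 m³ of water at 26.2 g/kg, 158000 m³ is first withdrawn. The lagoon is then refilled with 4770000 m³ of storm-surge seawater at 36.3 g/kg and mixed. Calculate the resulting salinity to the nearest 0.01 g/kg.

36.00 g/kg

Remaining after removal: 146,000 m³ at 26.2 g/kg (salt = 3,825,200)
After addition: salt = 3,825,200 + 4,770,000×36.3 = 176,976,200; volume = 4,916,000 m³
S = 176,976,200 / 4,916,000 = 36 g/kg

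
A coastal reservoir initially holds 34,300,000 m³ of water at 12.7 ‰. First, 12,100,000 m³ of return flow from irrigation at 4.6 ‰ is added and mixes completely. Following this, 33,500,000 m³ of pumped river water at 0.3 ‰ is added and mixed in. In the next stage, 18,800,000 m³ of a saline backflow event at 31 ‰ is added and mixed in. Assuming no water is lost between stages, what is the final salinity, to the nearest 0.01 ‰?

Mass of salt is conserved:
Initial salt = 34,300,000×12.7 = 435,610,000
After stage 1: salt = 435,610,000 + 12,100,000×4.6 = 491,270,000; volume = 46,400,000 m³; S = 10.588 ‰
After stage 2: salt = 491,270,000 + 33,500,000×0.3 = 501,320,000; volume = 79,900,000 m³; S = 6.274 ‰
After stage 3: salt = 501,320,000 + 18,800,000×31 = 1,084,120,000; volume = 98,700,000 m³
S = 1,084,120,000 / 98,700,000 = 10.984 ‰

10.98 ‰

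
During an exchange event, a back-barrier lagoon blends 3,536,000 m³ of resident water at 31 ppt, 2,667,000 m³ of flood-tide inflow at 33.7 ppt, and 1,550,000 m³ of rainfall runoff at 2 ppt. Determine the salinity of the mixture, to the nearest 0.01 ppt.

26.13 ppt

Weighted by volume,
salt = 3,536,000×31 + 2,667,000×33.7 + 1,550,000×2 = 109,616,000 + 89,877,900 + 3,100,000 = 202,593,900
volume = 3,536,000 + 2,667,000 + 1,550,000 = 7,753,000 m³
S = 202,593,900 / 7,753,000 = 26.131 ppt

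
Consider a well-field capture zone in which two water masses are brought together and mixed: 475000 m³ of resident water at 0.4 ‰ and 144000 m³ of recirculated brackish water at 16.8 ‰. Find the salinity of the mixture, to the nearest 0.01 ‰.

Conserving salt mass:
salt = 475,000×0.4 + 144,000×16.8 = 190,000 + 2,419,200 = 2,609,200
volume = 475,000 + 144,000 = 619,000 m³
S = 2,609,200 / 619,000 = 4.2152 ‰

4.22 ‰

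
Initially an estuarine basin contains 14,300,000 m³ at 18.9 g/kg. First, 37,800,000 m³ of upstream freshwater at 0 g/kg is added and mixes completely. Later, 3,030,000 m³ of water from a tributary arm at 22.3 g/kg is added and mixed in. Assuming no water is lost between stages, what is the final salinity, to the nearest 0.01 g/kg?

Mass of salt is conserved:
Initial salt = 14,300,000×18.9 = 270,270,000
After stage 1: salt = 270,270,000 + 37,800,000×0 = 270,270,000; volume = 52,100,000 m³; S = 5.188 g/kg
After stage 2: salt = 270,270,000 + 3,030,000×22.3 = 337,839,000; volume = 55,130,000 m³
S = 337,839,000 / 55,130,000 = 6.128 g/kg

6.13 g/kg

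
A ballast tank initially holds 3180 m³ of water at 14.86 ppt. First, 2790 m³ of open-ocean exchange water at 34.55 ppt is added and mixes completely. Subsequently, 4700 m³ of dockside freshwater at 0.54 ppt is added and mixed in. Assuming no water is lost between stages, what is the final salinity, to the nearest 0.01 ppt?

Total salt / total volume:
Initial salt = 3,180×14.86 = 47,254.8
After stage 1: salt = 47,254.8 + 2,790×34.55 = 143,649.3; volume = 5,970 m³; S = 24.062 ppt
After stage 2: salt = 143,649.3 + 4,700×0.54 = 146,187.3; volume = 10,670 m³
S = 146,187.3 / 10,670 = 13.7008 ppt

13.70 ppt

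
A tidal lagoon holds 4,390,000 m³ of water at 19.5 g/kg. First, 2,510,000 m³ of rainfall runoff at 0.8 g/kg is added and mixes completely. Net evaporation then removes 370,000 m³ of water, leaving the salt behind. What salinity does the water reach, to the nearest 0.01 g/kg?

After mixing: salt = 4,390,000×19.5 + 2,510,000×0.8 = 87,613,000; volume = 6,900,000 m³
After evaporation: salt unchanged = 87,613,000; volume = 6,900,000 − 370,000 = 6,530,000 m³
S = 87,613,000 / 6,530,000 = 13.417 g/kg

13.42 g/kg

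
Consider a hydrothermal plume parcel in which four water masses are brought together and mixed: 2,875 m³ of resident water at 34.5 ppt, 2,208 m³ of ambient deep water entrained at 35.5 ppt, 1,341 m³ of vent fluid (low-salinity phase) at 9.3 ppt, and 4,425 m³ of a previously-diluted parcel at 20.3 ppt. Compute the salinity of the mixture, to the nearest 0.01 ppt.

25.80 ppt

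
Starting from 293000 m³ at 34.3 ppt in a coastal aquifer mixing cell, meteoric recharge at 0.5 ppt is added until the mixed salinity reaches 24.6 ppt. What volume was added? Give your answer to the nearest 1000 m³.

118000 m³

Salt balance: 293,000×34.3 + V×0.5 = (293,000+V)×24.6
10,049,900 + 0.5V = 7,207,800 + 24.6V
2,842,100 = 24.1V
V = 117,929.46 m³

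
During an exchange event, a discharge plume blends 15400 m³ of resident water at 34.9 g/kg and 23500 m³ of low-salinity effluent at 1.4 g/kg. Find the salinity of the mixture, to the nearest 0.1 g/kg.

Weighted by volume,
salt = 15,400×34.9 + 23,500×1.4 = 537,460 + 32,900 = 570,360
volume = 15,400 + 23,500 = 38,900 m³
S = 570,360 / 38,900 = 14.662 g/kg

14.7 g/kg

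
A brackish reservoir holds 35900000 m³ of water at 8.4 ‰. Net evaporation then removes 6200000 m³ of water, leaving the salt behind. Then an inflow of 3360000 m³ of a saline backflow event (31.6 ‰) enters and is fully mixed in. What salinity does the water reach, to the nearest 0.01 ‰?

12.33 ‰

After evaporation: salt = 35,900,000×8.4 = 301,560,000; volume = 35,900,000 − 6,200,000 = 29,700,000 m³
After mixing: salt = 301,560,000 + 3,360,000×31.6 = 407,736,000; volume = 29,700,000 + 3,360,000 = 33,060,000 m³
S = 407,736,000 / 33,060,000 = 12.3332 ‰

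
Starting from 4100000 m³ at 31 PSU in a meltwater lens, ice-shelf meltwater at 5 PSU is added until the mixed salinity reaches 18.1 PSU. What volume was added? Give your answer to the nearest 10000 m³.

4040000 m³

Salt balance: 4,100,000×31 + V×5 = (4,100,000+V)×18.1
127,100,000 + 5V = 74,210,000 + 18.1V
52,890,000 = 13.1V
V = 4,037,404.58 m³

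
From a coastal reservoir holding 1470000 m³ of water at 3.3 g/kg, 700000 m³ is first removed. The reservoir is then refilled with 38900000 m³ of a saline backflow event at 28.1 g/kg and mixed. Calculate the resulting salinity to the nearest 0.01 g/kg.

27.62 g/kg

Remaining after removal: 770,000 m³ at 3.3 g/kg (salt = 2,541,000)
After addition: salt = 2,541,000 + 38,900,000×28.1 = 1,095,631,000; volume = 39,670,000 m³
S = 1,095,631,000 / 39,670,000 = 27.6186 g/kg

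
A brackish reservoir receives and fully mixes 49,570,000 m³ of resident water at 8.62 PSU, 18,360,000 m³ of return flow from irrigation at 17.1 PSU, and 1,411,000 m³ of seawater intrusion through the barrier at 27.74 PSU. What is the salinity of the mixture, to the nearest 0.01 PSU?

Total salt / total volume:
salt = 49,570,000×8.62 + 18,360,000×17.1 + 1,411,000×27.74 = 427,293,400 + 313,956,000 + 39,141,140 = 780,390,540
volume = 49,570,000 + 18,360,000 + 1,411,000 = 69,341,000 m³
S = 780,390,540 / 69,341,000 = 11.2544 PSU

11.25 PSU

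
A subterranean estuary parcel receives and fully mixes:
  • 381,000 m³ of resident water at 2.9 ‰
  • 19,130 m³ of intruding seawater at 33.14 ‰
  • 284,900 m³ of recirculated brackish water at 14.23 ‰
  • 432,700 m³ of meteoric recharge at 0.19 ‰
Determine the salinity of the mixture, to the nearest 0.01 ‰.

By conservation of dissolved salt,
salt = 381,000×2.9 + 19,130×33.14 + 284,900×14.23 + 432,700×0.19 = 1,104,900 + 633,968.2 + 4,054,127 + 82,213 = 5,875,208.2
volume = 381,000 + 19,130 + 284,900 + 432,700 = 1,117,730 m³
S = 5,875,208.2 / 1,117,730 = 5.2564 ‰

5.26 ‰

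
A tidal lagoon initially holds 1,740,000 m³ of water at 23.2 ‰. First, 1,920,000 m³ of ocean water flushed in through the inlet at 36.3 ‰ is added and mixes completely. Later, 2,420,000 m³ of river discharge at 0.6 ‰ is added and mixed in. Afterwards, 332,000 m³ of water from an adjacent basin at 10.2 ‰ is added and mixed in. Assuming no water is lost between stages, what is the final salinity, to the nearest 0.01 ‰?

17.92 ‰

Mass of salt is conserved:
Initial salt = 1,740,000×23.2 = 40,368,000
After stage 1: salt = 40,368,000 + 1,920,000×36.3 = 110,064,000; volume = 3,660,000 m³; S = 30.072 ‰
After stage 2: salt = 110,064,000 + 2,420,000×0.6 = 111,516,000; volume = 6,080,000 m³; S = 18.341 ‰
After stage 3: salt = 111,516,000 + 332,000×10.2 = 114,902,400; volume = 6,412,000 m³
S = 114,902,400 / 6,412,000 = 17.9199 ‰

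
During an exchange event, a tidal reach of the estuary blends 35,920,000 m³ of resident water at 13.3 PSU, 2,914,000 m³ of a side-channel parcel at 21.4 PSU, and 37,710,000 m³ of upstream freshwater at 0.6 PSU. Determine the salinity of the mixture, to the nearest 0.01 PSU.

Conserving salt mass:
salt = 35,920,000×13.3 + 2,914,000×21.4 + 37,710,000×0.6 = 477,736,000 + 62,359,600 + 22,626,000 = 562,721,600
volume = 35,920,000 + 2,914,000 + 37,710,000 = 76,544,000 m³
S = 562,721,600 / 76,544,000 = 7.3516 PSU

7.35 PSU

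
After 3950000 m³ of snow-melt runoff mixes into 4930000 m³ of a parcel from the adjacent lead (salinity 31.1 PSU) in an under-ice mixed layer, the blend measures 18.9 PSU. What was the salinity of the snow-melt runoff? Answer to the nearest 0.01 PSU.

3.67 PSU

Salt balance: 4,930,000×31.1 + 3,950,000×S = 8,880,000×18.9
153,323,000 + 3,950,000·S = 167,832,000
S = (167,832,000 − 153,323,000) / 3,950,000 = 3.6732 PSU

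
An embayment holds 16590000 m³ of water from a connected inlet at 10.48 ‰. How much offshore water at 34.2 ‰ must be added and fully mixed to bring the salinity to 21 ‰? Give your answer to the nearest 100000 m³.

13200000 m³

Salt balance: 16,590,000×10.48 + V×34.2 = (16,590,000+V)×21
173,863,200 + 34.2V = 348,390,000 + 21V
174,526,800 = 13.2V
V = 13,221,727.27 m³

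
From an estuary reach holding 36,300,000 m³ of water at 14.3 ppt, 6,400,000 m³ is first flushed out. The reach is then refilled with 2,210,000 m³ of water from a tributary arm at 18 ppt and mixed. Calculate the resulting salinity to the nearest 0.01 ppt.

Remaining after removal: 29,900,000 m³ at 14.3 ppt (salt = 427,570,000)
After addition: salt = 427,570,000 + 2,210,000×18 = 467,350,000; volume = 32,110,000 m³
S = 467,350,000 / 32,110,000 = 14.5547 ppt

14.55 ppt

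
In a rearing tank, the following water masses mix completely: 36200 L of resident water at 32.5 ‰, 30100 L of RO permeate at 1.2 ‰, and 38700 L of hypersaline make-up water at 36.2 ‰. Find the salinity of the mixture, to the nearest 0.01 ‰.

24.89 ‰

Weighted by volume,
salt = 36,200×32.5 + 30,100×1.2 + 38,700×36.2 = 1,176,500 + 36,120 + 1,400,940 = 2,613,560
volume = 36,200 + 30,100 + 38,700 = 105,000 L
S = 2,613,560 / 105,000 = 24.891 ‰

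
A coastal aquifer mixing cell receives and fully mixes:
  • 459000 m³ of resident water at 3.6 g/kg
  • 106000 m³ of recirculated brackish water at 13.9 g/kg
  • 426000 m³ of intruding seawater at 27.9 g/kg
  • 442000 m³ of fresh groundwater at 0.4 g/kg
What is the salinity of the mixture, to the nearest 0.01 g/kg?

Conserving salt mass:
salt = 459,000×3.6 + 106,000×13.9 + 426,000×27.9 + 442,000×0.4 = 1,652,400 + 1,473,400 + 11,885,400 + 176,800 = 15,188,000
volume = 459,000 + 106,000 + 426,000 + 442,000 = 1,433,000 m³
S = 15,188,000 / 1,433,000 = 10.5987 g/kg

10.60 g/kg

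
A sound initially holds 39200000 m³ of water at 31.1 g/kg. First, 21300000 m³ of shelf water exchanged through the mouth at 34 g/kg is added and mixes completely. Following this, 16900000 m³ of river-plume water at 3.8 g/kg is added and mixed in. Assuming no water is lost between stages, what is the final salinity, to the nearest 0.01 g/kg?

Conserving salt mass:
Initial salt = 39,200,000×31.1 = 1,219,120,000
After stage 1: salt = 1,219,120,000 + 21,300,000×34 = 1,943,320,000; volume = 60,500,000 m³; S = 32.121 g/kg
After stage 2: salt = 1,943,320,000 + 16,900,000×3.8 = 2,007,540,000; volume = 77,400,000 m³
S = 2,007,540,000 / 77,400,000 = 25.9372 g/kg

25.94 g/kg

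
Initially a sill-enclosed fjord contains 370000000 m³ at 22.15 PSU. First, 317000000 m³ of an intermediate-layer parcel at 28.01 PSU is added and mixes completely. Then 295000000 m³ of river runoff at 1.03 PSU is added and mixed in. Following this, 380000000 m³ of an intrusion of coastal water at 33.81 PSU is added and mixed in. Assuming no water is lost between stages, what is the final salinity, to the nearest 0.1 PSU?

22.2 PSU

Conserving salt mass:
Initial salt = 370,000,000×22.15 = 8,195,500,000
After stage 1: salt = 8,195,500,000 + 317,000,000×28.01 = 17,074,670,000; volume = 687,000,000 m³; S = 24.854 PSU
After stage 2: salt = 17,074,670,000 + 295,000,000×1.03 = 17,378,520,000; volume = 982,000,000 m³; S = 17.697 PSU
After stage 3: salt = 17,378,520,000 + 380,000,000×33.81 = 30,226,320,000; volume = 1,362,000,000 m³
S = 30,226,320,000 / 1,362,000,000 = 22.1926 PSU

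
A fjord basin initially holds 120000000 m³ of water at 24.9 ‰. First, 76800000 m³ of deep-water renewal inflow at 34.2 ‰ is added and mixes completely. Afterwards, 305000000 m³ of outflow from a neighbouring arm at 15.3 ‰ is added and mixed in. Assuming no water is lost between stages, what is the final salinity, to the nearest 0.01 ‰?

Weighted by volume,
Initial salt = 120,000,000×24.9 = 2,988,000,000
After stage 1: salt = 2,988,000,000 + 76,800,000×34.2 = 5,614,560,000; volume = 196,800,000 m³; S = 28.529 ‰
After stage 2: salt = 5,614,560,000 + 305,000,000×15.3 = 10,281,060,000; volume = 501,800,000 m³
S = 10,281,060,000 / 501,800,000 = 20.4884 ‰

20.49 ‰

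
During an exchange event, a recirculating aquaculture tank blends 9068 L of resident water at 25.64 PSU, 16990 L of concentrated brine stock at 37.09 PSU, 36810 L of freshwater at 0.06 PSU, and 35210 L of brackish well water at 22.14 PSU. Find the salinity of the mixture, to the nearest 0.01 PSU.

Salt balance:
salt = 9,068×25.64 + 16,990×37.09 + 36,810×0.06 + 35,210×22.14 = 232,503.52 + 630,159.1 + 2,208.6 + 779,549.4 = 1,644,420.62
volume = 9,068 + 16,990 + 36,810 + 35,210 = 98,078 L
S = 1,644,420.62 / 98,078 = 16.7665 PSU

16.77 PSU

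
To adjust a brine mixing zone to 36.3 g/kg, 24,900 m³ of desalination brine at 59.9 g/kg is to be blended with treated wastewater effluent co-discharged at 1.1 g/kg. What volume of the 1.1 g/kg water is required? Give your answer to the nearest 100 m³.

Salt balance: 24,900×59.9 + V×1.1 = (24,900+V)×36.3
1,491,510 + 1.1V = 903,870 + 36.3V
587,640 = 35.2V
V = 16,694.32 m³

16700 m³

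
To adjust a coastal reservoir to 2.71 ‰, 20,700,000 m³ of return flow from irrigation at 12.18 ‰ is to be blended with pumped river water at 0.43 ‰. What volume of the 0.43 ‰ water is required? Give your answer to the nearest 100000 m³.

Salt balance: 20,700,000×12.18 + V×0.43 = (20,700,000+V)×2.71
252,126,000 + 0.43V = 56,097,000 + 2.71V
196,029,000 = 2.28V
V = 85,977,631.58 m³

86000000 m³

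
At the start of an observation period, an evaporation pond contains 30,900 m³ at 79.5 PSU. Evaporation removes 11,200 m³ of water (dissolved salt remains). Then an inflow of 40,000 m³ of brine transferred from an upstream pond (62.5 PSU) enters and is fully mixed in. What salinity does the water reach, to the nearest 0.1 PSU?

After evaporation: salt = 30,900×79.5 = 2,456,550; volume = 30,900 − 11,200 = 19,700 m³
After mixing: salt = 2,456,550 + 40,000×62.5 = 4,956,550; volume = 19,700 + 40,000 = 59,700 m³
S = 4,956,550 / 59,700 = 83.0243 PSU

83.0 PSU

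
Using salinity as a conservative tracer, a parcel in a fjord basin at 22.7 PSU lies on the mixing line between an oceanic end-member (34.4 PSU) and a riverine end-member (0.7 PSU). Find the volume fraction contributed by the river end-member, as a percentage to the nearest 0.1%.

34.7%

Let f be the freshwater fraction. Salt balance per unit volume:
f×0.7 + (1−f)×34.4 = 22.7
f = (34.4 − 22.7) / (34.4 − 0.7) = 11.7/33.7 = 0.3472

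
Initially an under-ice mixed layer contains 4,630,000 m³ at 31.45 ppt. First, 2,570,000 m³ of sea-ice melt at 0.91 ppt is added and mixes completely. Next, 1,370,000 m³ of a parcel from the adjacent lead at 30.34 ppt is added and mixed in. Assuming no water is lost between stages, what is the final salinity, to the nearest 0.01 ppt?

22.11 ppt

By conservation of dissolved salt,
Initial salt = 4,630,000×31.45 = 145,613,500
After stage 1: salt = 145,613,500 + 2,570,000×0.91 = 147,952,200; volume = 7,200,000 m³; S = 20.549 ppt
After stage 2: salt = 147,952,200 + 1,370,000×30.34 = 189,518,000; volume = 8,570,000 m³
S = 189,518,000 / 8,570,000 = 22.1141 ppt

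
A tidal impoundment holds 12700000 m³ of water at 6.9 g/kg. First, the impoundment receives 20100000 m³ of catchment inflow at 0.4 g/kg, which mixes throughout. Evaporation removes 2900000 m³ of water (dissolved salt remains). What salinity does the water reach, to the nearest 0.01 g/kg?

3.20 g/kg

After mixing: salt = 12,700,000×6.9 + 20,100,000×0.4 = 95,670,000; volume = 32,800,000 m³
After evaporation: salt unchanged = 95,670,000; volume = 32,800,000 − 2,900,000 = 29,900,000 m³
S = 95,670,000 / 29,900,000 = 3.1997 g/kg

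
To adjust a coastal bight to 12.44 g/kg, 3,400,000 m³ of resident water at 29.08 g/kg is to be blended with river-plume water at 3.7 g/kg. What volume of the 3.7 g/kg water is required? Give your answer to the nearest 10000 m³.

6470000 m³

Salt balance: 3,400,000×29.08 + V×3.7 = (3,400,000+V)×12.44
98,872,000 + 3.7V = 42,296,000 + 12.44V
56,576,000 = 8.74V
V = 6,473,226.54 m³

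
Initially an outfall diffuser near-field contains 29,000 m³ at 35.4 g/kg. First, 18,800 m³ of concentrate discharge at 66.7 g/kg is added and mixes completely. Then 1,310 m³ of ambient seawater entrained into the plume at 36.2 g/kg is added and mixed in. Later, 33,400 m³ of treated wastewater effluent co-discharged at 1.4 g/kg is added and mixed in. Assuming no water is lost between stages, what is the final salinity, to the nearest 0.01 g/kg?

Salt balance:
Initial salt = 29,000×35.4 = 1,026,600
After stage 1: salt = 1,026,600 + 18,800×66.7 = 2,280,560; volume = 47,800 m³; S = 47.71 g/kg
After stage 2: salt = 2,280,560 + 1,310×36.2 = 2,327,982; volume = 49,110 m³; S = 47.403 g/kg
After stage 3: salt = 2,327,982 + 33,400×1.4 = 2,374,742; volume = 82,510 m³
S = 2,374,742 / 82,510 = 28.7813 g/kg

28.78 g/kg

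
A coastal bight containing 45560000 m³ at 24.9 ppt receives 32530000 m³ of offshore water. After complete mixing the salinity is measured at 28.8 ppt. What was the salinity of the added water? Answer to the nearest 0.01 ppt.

34.26 ppt

Salt balance: 45,560,000×24.9 + 32,530,000×S = 78,090,000×28.8
1,134,444,000 + 32,530,000·S = 2,248,992,000
S = (2,248,992,000 − 1,134,444,000) / 32,530,000 = 34.2622 ppt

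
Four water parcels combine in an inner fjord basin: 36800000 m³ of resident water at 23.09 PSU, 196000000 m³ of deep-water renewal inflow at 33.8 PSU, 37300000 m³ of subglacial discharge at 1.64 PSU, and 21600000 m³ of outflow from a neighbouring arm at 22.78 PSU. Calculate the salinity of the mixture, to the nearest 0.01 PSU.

Salt balance:
salt = 36,800,000×23.09 + 196,000,000×33.8 + 37,300,000×1.64 + 21,600,000×22.78 = 849,712,000 + 6,624,800,000 + 61,172,000 + 492,048,000 = 8,027,732,000
volume = 36,800,000 + 196,000,000 + 37,300,000 + 21,600,000 = 291,700,000 m³
S = 8,027,732,000 / 291,700,000 = 27.5205 PSU

27.52 PSU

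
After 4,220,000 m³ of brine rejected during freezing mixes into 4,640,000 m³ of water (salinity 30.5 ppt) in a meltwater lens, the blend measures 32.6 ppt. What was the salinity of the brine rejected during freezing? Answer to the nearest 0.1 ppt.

34.9 ppt

Salt balance: 4,640,000×30.5 + 4,220,000×S = 8,860,000×32.6
141,520,000 + 4,220,000·S = 288,836,000
S = (288,836,000 − 141,520,000) / 4,220,000 = 34.909 ppt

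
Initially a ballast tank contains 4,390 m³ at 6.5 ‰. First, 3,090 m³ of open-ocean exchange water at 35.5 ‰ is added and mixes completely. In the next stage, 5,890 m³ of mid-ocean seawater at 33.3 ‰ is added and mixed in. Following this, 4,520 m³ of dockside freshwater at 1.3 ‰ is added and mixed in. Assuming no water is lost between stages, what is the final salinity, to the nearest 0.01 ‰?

19.02 ‰

Mass of salt is conserved:
Initial salt = 4,390×6.5 = 28,535
After stage 1: salt = 28,535 + 3,090×35.5 = 138,230; volume = 7,480 m³; S = 18.48 ‰
After stage 2: salt = 138,230 + 5,890×33.3 = 334,367; volume = 13,370 m³; S = 25.009 ‰
After stage 3: salt = 334,367 + 4,520×1.3 = 340,243; volume = 17,890 m³
S = 340,243 / 17,890 = 19.0186 ‰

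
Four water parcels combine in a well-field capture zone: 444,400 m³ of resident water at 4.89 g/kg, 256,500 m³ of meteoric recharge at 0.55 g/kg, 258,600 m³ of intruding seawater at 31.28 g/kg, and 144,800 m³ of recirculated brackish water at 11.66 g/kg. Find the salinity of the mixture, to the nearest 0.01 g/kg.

10.95 g/kg

Salt balance:
salt = 444,400×4.89 + 256,500×0.55 + 258,600×31.28 + 144,800×11.66 = 2,173,116 + 141,075 + 8,089,008 + 1,688,368 = 12,091,567
volume = 444,400 + 256,500 + 258,600 + 144,800 = 1,104,300 m³
S = 12,091,567 / 1,104,300 = 10.9495 g/kg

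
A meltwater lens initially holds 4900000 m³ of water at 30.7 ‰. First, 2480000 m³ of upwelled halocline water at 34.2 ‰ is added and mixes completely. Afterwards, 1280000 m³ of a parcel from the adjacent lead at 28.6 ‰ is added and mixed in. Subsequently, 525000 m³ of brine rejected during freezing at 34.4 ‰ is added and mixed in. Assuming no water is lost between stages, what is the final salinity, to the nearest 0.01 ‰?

Total salt / total volume:
Initial salt = 4,900,000×30.7 = 150,430,000
After stage 1: salt = 150,430,000 + 2,480,000×34.2 = 235,246,000; volume = 7,380,000 m³; S = 31.876 ‰
After stage 2: salt = 235,246,000 + 1,280,000×28.6 = 271,854,000; volume = 8,660,000 m³; S = 31.392 ‰
After stage 3: salt = 271,854,000 + 525,000×34.4 = 289,914,000; volume = 9,185,000 m³
S = 289,914,000 / 9,185,000 = 31.5639 ‰

31.56 ‰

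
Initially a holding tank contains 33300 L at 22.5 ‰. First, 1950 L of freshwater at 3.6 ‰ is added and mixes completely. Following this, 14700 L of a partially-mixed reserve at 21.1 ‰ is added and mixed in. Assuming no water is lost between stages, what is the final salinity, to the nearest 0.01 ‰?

Weighted by volume,
Initial salt = 33,300×22.5 = 749,250
After stage 1: salt = 749,250 + 1,950×3.6 = 756,270; volume = 35,250 L; S = 21.454 ‰
After stage 2: salt = 756,270 + 14,700×21.1 = 1,066,440; volume = 49,950 L
S = 1,066,440 / 49,950 = 21.3502 ‰

21.35 ‰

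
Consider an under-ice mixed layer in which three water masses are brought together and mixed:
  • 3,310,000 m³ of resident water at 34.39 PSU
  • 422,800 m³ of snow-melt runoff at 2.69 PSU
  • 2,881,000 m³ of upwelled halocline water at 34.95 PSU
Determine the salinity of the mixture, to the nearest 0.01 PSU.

By conservation of dissolved salt,
salt = 3,310,000×34.39 + 422,800×2.69 + 2,881,000×34.95 = 113,830,900 + 1,137,332 + 100,690,950 = 215,659,182
volume = 3,310,000 + 422,800 + 2,881,000 = 6,613,800 m³
S = 215,659,182 / 6,613,800 = 32.6075 PSU

32.61 PSU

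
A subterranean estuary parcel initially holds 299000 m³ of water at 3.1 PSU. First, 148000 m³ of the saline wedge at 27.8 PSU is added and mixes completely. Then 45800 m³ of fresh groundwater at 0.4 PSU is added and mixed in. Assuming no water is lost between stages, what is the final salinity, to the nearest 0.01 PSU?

10.27 PSU

Weighted by volume,
Initial salt = 299,000×3.1 = 926,900
After stage 1: salt = 926,900 + 148,000×27.8 = 5,041,300; volume = 447,000 m³; S = 11.278 PSU
After stage 2: salt = 5,041,300 + 45,800×0.4 = 5,059,620; volume = 492,800 m³
S = 5,059,620 / 492,800 = 10.2671 PSU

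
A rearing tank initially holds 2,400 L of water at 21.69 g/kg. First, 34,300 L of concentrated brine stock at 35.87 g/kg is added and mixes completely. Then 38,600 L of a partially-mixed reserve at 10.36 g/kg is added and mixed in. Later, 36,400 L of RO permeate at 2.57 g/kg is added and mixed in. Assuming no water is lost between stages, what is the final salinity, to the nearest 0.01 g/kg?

By conservation of dissolved salt,
Initial salt = 2,400×21.69 = 52,056
After stage 1: salt = 52,056 + 34,300×35.87 = 1,282,397; volume = 36,700 L; S = 34.943 g/kg
After stage 2: salt = 1,282,397 + 38,600×10.36 = 1,682,293; volume = 75,300 L; S = 22.341 g/kg
After stage 3: salt = 1,682,293 + 36,400×2.57 = 1,775,841; volume = 111,700 L
S = 1,775,841 / 111,700 = 15.8983 g/kg

15.90 g/kg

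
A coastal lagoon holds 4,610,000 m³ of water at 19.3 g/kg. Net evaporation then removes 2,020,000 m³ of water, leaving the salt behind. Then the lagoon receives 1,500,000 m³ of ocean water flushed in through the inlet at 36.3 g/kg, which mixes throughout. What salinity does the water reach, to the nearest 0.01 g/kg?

35.07 g/kg

After evaporation: salt = 4,610,000×19.3 = 88,973,000; volume = 4,610,000 − 2,020,000 = 2,590,000 m³
After mixing: salt = 88,973,000 + 1,500,000×36.3 = 143,423,000; volume = 2,590,000 + 1,500,000 = 4,090,000 m³
S = 143,423,000 / 4,090,000 = 35.0667 g/kg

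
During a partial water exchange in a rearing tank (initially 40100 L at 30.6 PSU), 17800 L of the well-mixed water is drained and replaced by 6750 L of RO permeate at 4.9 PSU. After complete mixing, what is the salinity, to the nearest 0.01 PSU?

Remaining after removal: 22,300 L at 30.6 PSU (salt = 682,380)
After addition: salt = 682,380 + 6,750×4.9 = 715,455; volume = 29,050 L
S = 715,455 / 29,050 = 24.6284 PSU

24.63 PSU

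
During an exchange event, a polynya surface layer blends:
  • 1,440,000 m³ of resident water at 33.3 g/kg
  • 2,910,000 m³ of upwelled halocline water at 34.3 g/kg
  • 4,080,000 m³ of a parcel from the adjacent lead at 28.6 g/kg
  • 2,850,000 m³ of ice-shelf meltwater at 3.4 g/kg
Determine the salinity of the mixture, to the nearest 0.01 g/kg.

24.30 g/kg

Conserving salt mass:
salt = 1,440,000×33.3 + 2,910,000×34.3 + 4,080,000×28.6 + 2,850,000×3.4 = 47,952,000 + 99,813,000 + 116,688,000 + 9,690,000 = 274,143,000
volume = 1,440,000 + 2,910,000 + 4,080,000 + 2,850,000 = 11,280,000 m³
S = 274,143,000 / 11,280,000 = 24.3035 g/kg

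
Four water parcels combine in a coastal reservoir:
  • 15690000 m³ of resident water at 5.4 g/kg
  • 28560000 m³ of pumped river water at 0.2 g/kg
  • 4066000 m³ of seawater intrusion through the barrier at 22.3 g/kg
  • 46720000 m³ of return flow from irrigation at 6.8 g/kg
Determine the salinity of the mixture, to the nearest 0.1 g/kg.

Mass of salt is conserved:
salt = 15,690,000×5.4 + 28,560,000×0.2 + 4,066,000×22.3 + 46,720,000×6.8 = 84,726,000 + 5,712,000 + 90,671,800 + 317,696,000 = 498,805,800
volume = 15,690,000 + 28,560,000 + 4,066,000 + 46,720,000 = 95,036,000 m³
S = 498,805,800 / 95,036,000 = 5.249 g/kg

5.2 g/kg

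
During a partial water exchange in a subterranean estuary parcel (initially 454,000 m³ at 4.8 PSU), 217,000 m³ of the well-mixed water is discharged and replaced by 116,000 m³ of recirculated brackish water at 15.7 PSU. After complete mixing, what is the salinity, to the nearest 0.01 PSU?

Remaining after removal: 237,000 m³ at 4.8 PSU (salt = 1,137,600)
After addition: salt = 1,137,600 + 116,000×15.7 = 2,958,800; volume = 353,000 m³
S = 2,958,800 / 353,000 = 8.3819 PSU

8.38 PSU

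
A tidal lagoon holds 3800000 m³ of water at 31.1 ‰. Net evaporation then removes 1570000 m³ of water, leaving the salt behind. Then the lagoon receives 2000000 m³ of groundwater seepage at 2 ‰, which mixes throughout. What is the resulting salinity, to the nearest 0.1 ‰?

After evaporation: salt = 3,800,000×31.1 = 118,180,000; volume = 3,800,000 − 1,570,000 = 2,230,000 m³
After mixing: salt = 118,180,000 + 2,000,000×2 = 122,180,000; volume = 2,230,000 + 2,000,000 = 4,230,000 m³
S = 122,180,000 / 4,230,000 = 28.8842 ‰

28.9 ‰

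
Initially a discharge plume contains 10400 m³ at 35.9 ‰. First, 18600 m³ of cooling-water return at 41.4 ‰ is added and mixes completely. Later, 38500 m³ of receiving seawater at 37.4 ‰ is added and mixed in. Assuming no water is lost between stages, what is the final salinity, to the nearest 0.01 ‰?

38.27 ‰

By conservation of dissolved salt,
Initial salt = 10,400×35.9 = 373,360
After stage 1: salt = 373,360 + 18,600×41.4 = 1,143,400; volume = 29,000 m³; S = 39.428 ‰
After stage 2: salt = 1,143,400 + 38,500×37.4 = 2,583,300; volume = 67,500 m³
S = 2,583,300 / 67,500 = 38.2711 ‰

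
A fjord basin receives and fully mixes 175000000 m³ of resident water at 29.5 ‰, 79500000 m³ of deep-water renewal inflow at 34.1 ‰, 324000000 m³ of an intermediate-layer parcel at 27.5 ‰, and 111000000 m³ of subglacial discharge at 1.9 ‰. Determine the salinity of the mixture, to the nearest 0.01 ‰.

24.65 ‰

Total salt / total volume:
salt = 175,000,000×29.5 + 79,500,000×34.1 + 324,000,000×27.5 + 111,000,000×1.9 = 5,162,500,000 + 2,710,950,000 + 8,910,000,000 + 210,900,000 = 16,994,350,000
volume = 175,000,000 + 79,500,000 + 324,000,000 + 111,000,000 = 689,500,000 m³
S = 16,994,350,000 / 689,500,000 = 24.6474 ‰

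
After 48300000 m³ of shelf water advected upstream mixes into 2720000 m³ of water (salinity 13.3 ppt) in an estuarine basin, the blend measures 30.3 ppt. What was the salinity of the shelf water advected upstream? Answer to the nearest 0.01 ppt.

Salt balance: 2,720,000×13.3 + 48,300,000×S = 51,020,000×30.3
36,176,000 + 48,300,000·S = 1,545,906,000
S = (1,545,906,000 − 36,176,000) / 48,300,000 = 31.2573 ppt

31.26 ppt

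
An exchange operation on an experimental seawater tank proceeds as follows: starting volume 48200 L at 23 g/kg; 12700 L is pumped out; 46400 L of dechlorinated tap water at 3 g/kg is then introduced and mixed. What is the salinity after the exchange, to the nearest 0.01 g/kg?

11.67 g/kg

Remaining after removal: 35,500 L at 23 g/kg (salt = 816,500)
After addition: salt = 816,500 + 46,400×3 = 955,700; volume = 81,900 L
S = 955,700 / 81,900 = 11.6691 g/kg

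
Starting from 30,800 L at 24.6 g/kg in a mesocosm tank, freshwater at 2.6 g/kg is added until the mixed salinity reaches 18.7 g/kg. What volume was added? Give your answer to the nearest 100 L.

Salt balance: 30,800×24.6 + V×2.6 = (30,800+V)×18.7
757,680 + 2.6V = 575,960 + 18.7V
181,720 = 16.1V
V = 11,286.96 L

11300 L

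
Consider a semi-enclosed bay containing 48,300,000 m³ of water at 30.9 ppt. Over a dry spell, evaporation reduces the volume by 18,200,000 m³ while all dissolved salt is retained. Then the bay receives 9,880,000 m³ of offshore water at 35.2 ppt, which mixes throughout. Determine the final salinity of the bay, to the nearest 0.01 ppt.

46.03 ppt

After evaporation: salt = 48,300,000×30.9 = 1,492,470,000; volume = 48,300,000 − 18,200,000 = 30,100,000 m³
After mixing: salt = 1,492,470,000 + 9,880,000×35.2 = 1,840,246,000; volume = 30,100,000 + 9,880,000 = 39,980,000 m³
S = 1,840,246,000 / 39,980,000 = 46.0292 ppt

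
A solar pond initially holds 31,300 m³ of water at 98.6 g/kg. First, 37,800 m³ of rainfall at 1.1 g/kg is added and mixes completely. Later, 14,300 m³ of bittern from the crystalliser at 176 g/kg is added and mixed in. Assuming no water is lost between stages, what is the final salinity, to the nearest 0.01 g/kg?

By conservation of dissolved salt,
Initial salt = 31,300×98.6 = 3,086,180
After stage 1: salt = 3,086,180 + 37,800×1.1 = 3,127,760; volume = 69,100 m³; S = 45.264 g/kg
After stage 2: salt = 3,127,760 + 14,300×176 = 5,644,560; volume = 83,400 m³
S = 5,644,560 / 83,400 = 67.6806 g/kg

67.68 g/kg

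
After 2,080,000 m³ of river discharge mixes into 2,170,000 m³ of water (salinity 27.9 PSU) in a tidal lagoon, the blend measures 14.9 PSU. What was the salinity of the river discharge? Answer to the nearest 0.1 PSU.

1.3 PSU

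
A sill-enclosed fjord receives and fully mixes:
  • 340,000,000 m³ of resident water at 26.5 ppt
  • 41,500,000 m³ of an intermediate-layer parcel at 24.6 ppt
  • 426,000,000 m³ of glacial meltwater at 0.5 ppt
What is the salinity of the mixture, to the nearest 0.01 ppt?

Conserving salt mass:
salt = 340,000,000×26.5 + 41,500,000×24.6 + 426,000,000×0.5 = 9,010,000,000 + 1,020,900,000 + 213,000,000 = 10,243,900,000
volume = 340,000,000 + 41,500,000 + 426,000,000 = 807,500,000 m³
S = 10,243,900,000 / 807,500,000 = 12.6859 ppt

12.69 ppt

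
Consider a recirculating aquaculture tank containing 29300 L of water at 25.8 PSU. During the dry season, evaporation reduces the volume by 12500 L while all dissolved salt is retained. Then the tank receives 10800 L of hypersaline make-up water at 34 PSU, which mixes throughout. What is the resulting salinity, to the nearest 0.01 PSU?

40.69 PSU

After evaporation: salt = 29,300×25.8 = 755,940; volume = 29,300 − 12,500 = 16,800 L
After mixing: salt = 755,940 + 10,800×34 = 1,123,140; volume = 16,800 + 10,800 = 27,600 L
S = 1,123,140 / 27,600 = 40.6935 PSU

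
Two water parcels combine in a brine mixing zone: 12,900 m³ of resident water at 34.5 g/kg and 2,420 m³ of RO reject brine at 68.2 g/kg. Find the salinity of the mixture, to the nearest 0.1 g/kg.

Conserving salt mass:
salt = 12,900×34.5 + 2,420×68.2 = 445,050 + 165,044 = 610,094
volume = 12,900 + 2,420 = 15,320 m³
S = 610,094 / 15,320 = 39.823 g/kg

39.8 g/kg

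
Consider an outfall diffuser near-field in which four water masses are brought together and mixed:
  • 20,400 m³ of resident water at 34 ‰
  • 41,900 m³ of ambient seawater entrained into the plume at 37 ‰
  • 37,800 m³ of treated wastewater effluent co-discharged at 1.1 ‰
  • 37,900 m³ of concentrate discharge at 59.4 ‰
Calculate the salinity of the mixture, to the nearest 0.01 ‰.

Salt balance:
salt = 20,400×34 + 41,900×37 + 37,800×1.1 + 37,900×59.4 = 693,600 + 1,550,300 + 41,580 + 2,251,260 = 4,536,740
volume = 20,400 + 41,900 + 37,800 + 37,900 = 138,000 m³
S = 4,536,740 / 138,000 = 32.8749 ‰

32.87 ‰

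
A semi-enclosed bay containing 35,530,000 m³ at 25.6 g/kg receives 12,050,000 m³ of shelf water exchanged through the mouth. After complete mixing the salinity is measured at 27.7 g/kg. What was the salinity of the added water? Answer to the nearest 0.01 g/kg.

33.89 g/kg

Salt balance: 35,530,000×25.6 + 12,050,000×S = 47,580,000×27.7
909,568,000 + 12,050,000·S = 1,317,966,000
S = (1,317,966,000 − 909,568,000) / 12,050,000 = 33.892 g/kg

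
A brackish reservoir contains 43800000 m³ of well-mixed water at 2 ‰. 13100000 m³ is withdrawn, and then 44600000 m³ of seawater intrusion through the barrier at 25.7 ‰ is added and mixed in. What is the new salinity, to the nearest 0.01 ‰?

16.04 ‰

Remaining after removal: 30,700,000 m³ at 2 ‰ (salt = 61,400,000)
After addition: salt = 61,400,000 + 44,600,000×25.7 = 1,207,620,000; volume = 75,300,000 m³
S = 1,207,620,000 / 75,300,000 = 16.0375 ‰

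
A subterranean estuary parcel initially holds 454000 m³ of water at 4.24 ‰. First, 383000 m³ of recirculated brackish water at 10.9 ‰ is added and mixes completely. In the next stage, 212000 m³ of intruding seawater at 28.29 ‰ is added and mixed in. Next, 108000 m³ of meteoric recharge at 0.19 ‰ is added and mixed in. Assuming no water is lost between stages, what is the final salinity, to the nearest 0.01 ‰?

10.47 ‰

Conserving salt mass:
Initial salt = 454,000×4.24 = 1,924,960
After stage 1: salt = 1,924,960 + 383,000×10.9 = 6,099,660; volume = 837,000 m³; S = 7.288 ‰
After stage 2: salt = 6,099,660 + 212,000×28.29 = 12,097,140; volume = 1,049,000 m³; S = 11.532 ‰
After stage 3: salt = 12,097,140 + 108,000×0.19 = 12,117,660; volume = 1,157,000 m³
S = 12,117,660 / 1,157,000 = 10.4733 ‰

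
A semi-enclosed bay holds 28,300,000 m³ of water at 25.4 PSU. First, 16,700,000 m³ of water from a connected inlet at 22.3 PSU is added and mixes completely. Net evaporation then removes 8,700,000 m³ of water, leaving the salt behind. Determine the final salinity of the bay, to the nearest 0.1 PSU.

After mixing: salt = 28,300,000×25.4 + 16,700,000×22.3 = 1,091,230,000; volume = 45,000,000 m³
After evaporation: salt unchanged = 1,091,230,000; volume = 45,000,000 − 8,700,000 = 36,300,000 m³
S = 1,091,230,000 / 36,300,000 = 30.0614 PSU

30.1 PSU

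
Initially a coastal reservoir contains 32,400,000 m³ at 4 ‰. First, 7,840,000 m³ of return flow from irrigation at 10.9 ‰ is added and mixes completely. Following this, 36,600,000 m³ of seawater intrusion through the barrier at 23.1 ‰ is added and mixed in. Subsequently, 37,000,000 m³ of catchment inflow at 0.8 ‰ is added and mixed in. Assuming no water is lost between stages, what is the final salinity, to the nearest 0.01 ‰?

Total salt / total volume:
Initial salt = 32,400,000×4 = 129,600,000
After stage 1: salt = 129,600,000 + 7,840,000×10.9 = 215,056,000; volume = 40,240,000 m³; S = 5.344 ‰
After stage 2: salt = 215,056,000 + 36,600,000×23.1 = 1,060,516,000; volume = 76,840,000 m³; S = 13.802 ‰
After stage 3: salt = 1,060,516,000 + 37,000,000×0.8 = 1,090,116,000; volume = 113,840,000 m³
S = 1,090,116,000 / 113,840,000 = 9.5759 ‰

9.58 ‰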